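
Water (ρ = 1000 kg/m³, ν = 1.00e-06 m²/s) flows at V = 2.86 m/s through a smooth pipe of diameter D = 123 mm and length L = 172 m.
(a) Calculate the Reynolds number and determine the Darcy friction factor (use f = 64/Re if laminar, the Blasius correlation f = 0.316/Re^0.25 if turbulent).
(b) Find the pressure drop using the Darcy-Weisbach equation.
(a) Re = V·D/ν = 2.86·0.123/1.00e-06 = 351780 → turbulent (Re > 4000); f = 0.316/Re^0.25 = 0.316/351780^0.25 = 0.012975 (Blasius is strictly valid for Re ≲ 1e5; used here as the smooth-pipe estimate the problem specifies)
(b) Darcy-Weisbach: ΔP = f·(L/D)·½ρV²/1000 = 0.012975·(172/0.123)·½·1000·2.86²/1000 = 74.2 kPa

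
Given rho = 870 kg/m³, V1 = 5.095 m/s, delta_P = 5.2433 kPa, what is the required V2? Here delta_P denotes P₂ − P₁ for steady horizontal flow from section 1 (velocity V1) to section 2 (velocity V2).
Formula: \Delta P = \frac{1}{2} \rho (V_1^2 - V_2^2)
Substituting knowns: 5.2433 = 0.5·870·(5.095² − V2²)/1000
Solving for V2: V2 = √(5.095² − 2·(5.2433·1000)/870) = 3.729 m/s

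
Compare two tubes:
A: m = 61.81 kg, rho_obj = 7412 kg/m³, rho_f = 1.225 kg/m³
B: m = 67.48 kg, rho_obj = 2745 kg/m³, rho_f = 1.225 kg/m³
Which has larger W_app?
W_app(A) = 606.3 N, W_app(B) = 661.7 N. Answer: B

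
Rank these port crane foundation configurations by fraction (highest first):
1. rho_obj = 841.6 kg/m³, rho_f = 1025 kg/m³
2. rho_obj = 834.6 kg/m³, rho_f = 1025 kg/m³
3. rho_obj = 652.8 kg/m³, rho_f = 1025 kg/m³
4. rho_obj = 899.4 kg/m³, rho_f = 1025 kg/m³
Case 1: fraction = 0.8211
Case 2: fraction = 0.8142
Case 3: fraction = 0.6369
Case 4: fraction = 0.8775
Ranking (highest first): 4, 1, 2, 3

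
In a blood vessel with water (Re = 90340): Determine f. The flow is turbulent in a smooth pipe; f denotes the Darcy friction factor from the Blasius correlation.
Formula: f = \frac{0.316}{Re^{0.25}}
f = 0.316/90340^0.25 = 0.01823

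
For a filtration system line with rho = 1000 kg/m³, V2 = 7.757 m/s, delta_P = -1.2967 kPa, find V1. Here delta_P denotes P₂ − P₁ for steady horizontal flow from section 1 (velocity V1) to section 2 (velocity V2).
Formula: \Delta P = \frac{1}{2} \rho (V_1^2 - V_2^2)
Substituting knowns: -1.2967 = 0.5·1000·(V1² − 7.757²)/1000
Solving for V1: V1 = √(7.757² + 2·(-1.2967·1000)/1000) = 7.588 m/s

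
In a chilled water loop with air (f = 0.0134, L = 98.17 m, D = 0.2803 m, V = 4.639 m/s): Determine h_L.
Formula: h_L = f \frac{L}{D} \frac{V^2}{2g}
h_L = 0.0134·(98.17/0.2803)·4.639²/(2·9.81) = 5.148 m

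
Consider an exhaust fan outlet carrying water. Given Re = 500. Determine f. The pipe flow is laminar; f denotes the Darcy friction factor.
Formula: f = \frac{64}{Re}
f = 64/500 = 0.128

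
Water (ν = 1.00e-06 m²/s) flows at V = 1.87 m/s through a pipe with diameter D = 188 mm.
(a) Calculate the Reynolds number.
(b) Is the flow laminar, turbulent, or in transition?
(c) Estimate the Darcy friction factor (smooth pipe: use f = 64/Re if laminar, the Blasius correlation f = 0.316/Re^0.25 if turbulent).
(a) Re = V·D/ν = 1.87·0.188/1.00e-06 = 351560
(b) Flow regime: turbulent (Re > 4000)
(c) Friction factor: f = 0.316/Re^0.25 = 0.316/351560^0.25 = 0.01298 (Blasius is strictly valid for Re ≲ 1e5; used here as the smooth-pipe estimate the problem specifies)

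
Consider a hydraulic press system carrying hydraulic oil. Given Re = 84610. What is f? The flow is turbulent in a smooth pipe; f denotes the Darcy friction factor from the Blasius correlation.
Formula: f = \frac{0.316}{Re^{0.25}}
f = 0.316/84610^0.25 = 0.01853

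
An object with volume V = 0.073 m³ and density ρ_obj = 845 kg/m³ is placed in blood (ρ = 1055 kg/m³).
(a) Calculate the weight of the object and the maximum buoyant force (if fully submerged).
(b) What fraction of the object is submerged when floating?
(a) W=rho_obj*g*V=845*9.81*0.073=605.1 N; F_B(max)=rho*g*V=1055*9.81*0.073=755.5 N
(b) Floating fraction=rho_obj/rho=845/1055=0.801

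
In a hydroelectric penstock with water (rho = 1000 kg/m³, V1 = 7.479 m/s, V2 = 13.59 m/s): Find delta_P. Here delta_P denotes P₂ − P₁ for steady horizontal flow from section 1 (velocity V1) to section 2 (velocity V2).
Formula: \Delta P = \frac{1}{2} \rho (V_1^2 - V_2^2)
delta_P = 0.5·1000·(7.479² − 13.59²)/1000 = -64.38 kPa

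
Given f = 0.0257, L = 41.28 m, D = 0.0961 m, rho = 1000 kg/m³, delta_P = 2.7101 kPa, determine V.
Formula: \Delta P = f \frac{L}{D} \frac{\rho V^2}{2}
Substituting knowns: 2.7101 = 0.0257·(41.28/0.0961)·0.5·1000·V²/1000
Solving for V: V = √((2.7101·1000)/(0.0257·(41.28/0.0961)·0.5·1000)) = 0.7007 m/s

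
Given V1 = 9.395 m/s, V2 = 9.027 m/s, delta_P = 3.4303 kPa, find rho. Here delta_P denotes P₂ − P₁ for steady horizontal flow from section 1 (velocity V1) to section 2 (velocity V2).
Formula: \Delta P = \frac{1}{2} \rho (V_1^2 - V_2^2)
Substituting knowns: 3.4303 = 0.5·rho·(9.395² − 9.027²)/1000
Solving for rho: rho = 2·(3.4303·1000)/(9.395² − 9.027²) = 1012 kg/m³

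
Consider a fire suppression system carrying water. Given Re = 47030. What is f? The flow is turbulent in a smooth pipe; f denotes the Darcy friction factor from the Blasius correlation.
Formula: f = \frac{0.316}{Re^{0.25}}
f = 0.316/47030^0.25 = 0.02146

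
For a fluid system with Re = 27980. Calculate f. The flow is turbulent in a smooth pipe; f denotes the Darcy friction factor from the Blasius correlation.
Formula: f = \frac{0.316}{Re^{0.25}}
f = 0.316/27980^0.25 = 0.02443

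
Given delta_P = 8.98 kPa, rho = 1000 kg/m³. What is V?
Formula: V = \sqrt{\frac{2 \Delta P}{\rho}}
V = √(2·(8.98·1000)/1000) = 4.238 m/s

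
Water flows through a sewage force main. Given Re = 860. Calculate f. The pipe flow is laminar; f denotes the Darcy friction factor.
Formula: f = \frac{64}{Re}
f = 64/860 = 0.07442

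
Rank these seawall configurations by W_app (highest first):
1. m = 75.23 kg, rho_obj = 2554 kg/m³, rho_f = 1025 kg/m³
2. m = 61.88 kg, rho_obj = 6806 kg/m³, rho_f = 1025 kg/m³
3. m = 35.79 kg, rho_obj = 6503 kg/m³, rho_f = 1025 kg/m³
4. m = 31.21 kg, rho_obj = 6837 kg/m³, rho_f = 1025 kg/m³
Case 1: W_app = 441.8 N
Case 2: W_app = 515.6 N
Case 3: W_app = 295.8 N
Case 4: W_app = 260.3 N
Ranking (highest first): 2, 1, 3, 4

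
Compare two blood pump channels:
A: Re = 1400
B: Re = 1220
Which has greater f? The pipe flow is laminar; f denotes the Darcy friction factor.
f(A) = 0.04571, f(B) = 0.05246. Answer: B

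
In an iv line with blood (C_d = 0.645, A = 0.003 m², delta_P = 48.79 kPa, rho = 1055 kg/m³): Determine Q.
Formula: Q = C_d A \sqrt{\frac{2 \Delta P}{\rho}}
Q = 0.645·0.003·√(2·(48.79·1000)/1055)·1000 = 18.61 L/s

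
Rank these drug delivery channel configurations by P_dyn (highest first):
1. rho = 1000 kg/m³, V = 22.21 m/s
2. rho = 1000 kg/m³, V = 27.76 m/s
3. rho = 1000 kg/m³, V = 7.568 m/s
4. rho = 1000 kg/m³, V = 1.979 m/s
Case 1: P_dyn = 246.6 kPa
Case 2: P_dyn = 385.3 kPa
Case 3: P_dyn = 28.64 kPa
Case 4: P_dyn = 1.958 kPa
Ranking (highest first): 2, 1, 3, 4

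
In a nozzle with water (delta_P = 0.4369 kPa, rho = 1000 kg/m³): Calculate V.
Formula: V = \sqrt{\frac{2 \Delta P}{\rho}}
V = √(2·(0.4369·1000)/1000) = 0.9348 m/s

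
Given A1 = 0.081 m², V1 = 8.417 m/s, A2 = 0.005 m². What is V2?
Formula: V_2 = \frac{A_1 V_1}{A_2}
V2 = 0.081·8.417/0.005 = 136.4 m/s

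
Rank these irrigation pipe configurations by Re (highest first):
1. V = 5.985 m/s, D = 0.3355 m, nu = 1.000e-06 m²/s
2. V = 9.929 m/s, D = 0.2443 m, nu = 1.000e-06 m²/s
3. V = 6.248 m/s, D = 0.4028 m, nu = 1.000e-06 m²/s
Case 1: Re = 2.008e+06
Case 2: Re = 2.426e+06
Case 3: Re = 2.517e+06
Ranking (highest first): 3, 2, 1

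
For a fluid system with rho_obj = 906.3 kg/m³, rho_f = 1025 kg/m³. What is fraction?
Formula: f_{sub} = \frac{\rho_{obj}}{\rho_f}
fraction = 906.3/1025 = 0.8842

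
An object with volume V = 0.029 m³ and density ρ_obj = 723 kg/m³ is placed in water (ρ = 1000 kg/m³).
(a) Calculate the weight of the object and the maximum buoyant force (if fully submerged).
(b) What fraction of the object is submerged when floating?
(a) W=rho_obj*g*V=723*9.81*0.029=205.7 N; F_B(max)=rho*g*V=1000*9.81*0.029=284.5 N
(b) Floating fraction=rho_obj/rho=723/1000=0.723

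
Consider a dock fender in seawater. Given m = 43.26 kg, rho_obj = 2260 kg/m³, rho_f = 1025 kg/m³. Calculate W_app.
Formula: W_{app} = mg\left(1 - \frac{\rho_f}{\rho_{obj}}\right)
W_app = 43.26·9.81·(1 − 1025/2260) = 231.9 N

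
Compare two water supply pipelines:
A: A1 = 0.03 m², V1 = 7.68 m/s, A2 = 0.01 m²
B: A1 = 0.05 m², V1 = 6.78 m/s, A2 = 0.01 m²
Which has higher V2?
V2(A) = 23.04 m/s, V2(B) = 33.9 m/s. Answer: B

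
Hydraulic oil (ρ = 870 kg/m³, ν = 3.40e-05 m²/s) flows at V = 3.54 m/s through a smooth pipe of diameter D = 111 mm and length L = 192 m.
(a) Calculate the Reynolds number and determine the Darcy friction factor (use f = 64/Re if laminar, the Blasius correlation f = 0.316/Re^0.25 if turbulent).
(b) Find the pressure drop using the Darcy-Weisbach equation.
(a) Re = V·D/ν = 3.54·0.111/3.40e-05 = 11557 → turbulent (Re > 4000); f = 0.316/Re^0.25 = 0.316/11557^0.25 = 0.030477
(b) Darcy-Weisbach: ΔP = f·(L/D)·½ρV²/1000 = 0.030477·(192/0.111)·½·870·3.54²/1000 = 287.4 kPa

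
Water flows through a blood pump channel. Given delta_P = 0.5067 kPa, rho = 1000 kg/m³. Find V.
Formula: V = \sqrt{\frac{2 \Delta P}{\rho}}
V = √(2·(0.5067·1000)/1000) = 1.007 m/s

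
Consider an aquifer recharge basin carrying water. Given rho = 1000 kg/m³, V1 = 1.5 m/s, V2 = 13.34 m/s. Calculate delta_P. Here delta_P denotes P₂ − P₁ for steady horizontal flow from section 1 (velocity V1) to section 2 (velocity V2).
Formula: \Delta P = \frac{1}{2} \rho (V_1^2 - V_2^2)
delta_P = 0.5·1000·(1.5² − 13.34²)/1000 = -87.85 kPa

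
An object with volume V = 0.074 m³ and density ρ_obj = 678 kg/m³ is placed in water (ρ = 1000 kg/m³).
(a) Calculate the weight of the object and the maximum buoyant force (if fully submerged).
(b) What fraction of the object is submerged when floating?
(a) W=rho_obj*g*V=678*9.81*0.074=492.2 N; F_B(max)=rho*g*V=1000*9.81*0.074=725.9 N
(b) Floating fraction=rho_obj/rho=678/1000=0.678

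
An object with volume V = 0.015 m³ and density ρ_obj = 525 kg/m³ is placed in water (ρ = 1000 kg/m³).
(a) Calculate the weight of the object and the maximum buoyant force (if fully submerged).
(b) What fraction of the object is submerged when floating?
(a) W=rho_obj*g*V=525*9.81*0.015=77.3 N; F_B(max)=rho*g*V=1000*9.81*0.015=147.2 N
(b) Floating fraction=rho_obj/rho=525/1000=0.525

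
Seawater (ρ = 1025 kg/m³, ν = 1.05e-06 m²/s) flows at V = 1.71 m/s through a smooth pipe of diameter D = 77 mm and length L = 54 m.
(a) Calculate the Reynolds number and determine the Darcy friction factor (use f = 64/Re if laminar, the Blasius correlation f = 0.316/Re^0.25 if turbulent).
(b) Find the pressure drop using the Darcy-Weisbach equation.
(a) Re = V·D/ν = 1.71·0.077/1.05e-06 = 125400 → turbulent (Re > 4000); f = 0.316/Re^0.25 = 0.316/125400^0.25 = 0.016792 (Blasius is strictly valid for Re ≲ 1e5; used here as the smooth-pipe estimate the problem specifies)
(b) Darcy-Weisbach: ΔP = f·(L/D)·½ρV²/1000 = 0.016792·(54/0.077)·½·1025·1.71²/1000 = 17.65 kPa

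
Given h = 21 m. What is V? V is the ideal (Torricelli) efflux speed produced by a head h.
Formula: V = \sqrt{2 g h}
V = √(2·9.81·21) = 20.3 m/s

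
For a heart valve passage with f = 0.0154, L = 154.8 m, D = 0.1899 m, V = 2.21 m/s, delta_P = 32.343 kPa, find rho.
Formula: \Delta P = f \frac{L}{D} \frac{\rho V^2}{2}
Substituting knowns: 32.343 = 0.0154·(154.8/0.1899)·0.5·rho·2.21²/1000
Solving for rho: rho = (32.343·1000)/(0.0154·(154.8/0.1899)·0.5·2.21²) = 1055 kg/m³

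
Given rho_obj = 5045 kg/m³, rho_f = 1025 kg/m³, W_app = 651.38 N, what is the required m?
Formula: W_{app} = mg\left(1 - \frac{\rho_f}{\rho_{obj}}\right)
Substituting knowns: 651.38 = m·9.81·(1 − 1025/5045)
Solving for m: m = 651.38/(9.81·(1 − 1025/5045)) = 83.33 kg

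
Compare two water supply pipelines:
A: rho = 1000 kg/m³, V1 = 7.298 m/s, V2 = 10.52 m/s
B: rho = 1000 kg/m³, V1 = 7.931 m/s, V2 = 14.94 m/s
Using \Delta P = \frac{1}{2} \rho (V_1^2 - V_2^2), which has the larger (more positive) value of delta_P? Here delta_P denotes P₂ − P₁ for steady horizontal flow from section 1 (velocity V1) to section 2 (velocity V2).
delta_P(A) = -28.7 kPa, delta_P(B) = -80.15 kPa. Answer: A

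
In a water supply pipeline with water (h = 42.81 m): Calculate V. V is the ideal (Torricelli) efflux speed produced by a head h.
Formula: V = \sqrt{2 g h}
V = √(2·9.81·42.81) = 28.98 m/s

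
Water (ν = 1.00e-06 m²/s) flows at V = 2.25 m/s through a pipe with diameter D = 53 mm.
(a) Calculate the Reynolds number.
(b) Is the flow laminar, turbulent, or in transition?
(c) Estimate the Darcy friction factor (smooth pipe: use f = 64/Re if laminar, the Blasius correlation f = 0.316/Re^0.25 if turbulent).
(a) Re = V·D/ν = 2.25·0.053/1.00e-06 = 119250
(b) Flow regime: turbulent (Re > 4000)
(c) Friction factor: f = 0.316/Re^0.25 = 0.316/119250^0.25 = 0.017 (Blasius is strictly valid for Re ≲ 1e5; used here as the smooth-pipe estimate the problem specifies)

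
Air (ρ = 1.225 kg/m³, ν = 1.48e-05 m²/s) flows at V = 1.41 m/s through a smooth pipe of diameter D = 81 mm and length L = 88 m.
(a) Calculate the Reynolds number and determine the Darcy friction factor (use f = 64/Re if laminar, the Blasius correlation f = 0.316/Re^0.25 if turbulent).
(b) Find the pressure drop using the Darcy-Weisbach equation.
(a) Re = V·D/ν = 1.41·0.081/1.48e-05 = 7716.9 → turbulent (Re > 4000); f = 0.316/Re^0.25 = 0.316/7716.9^0.25 = 0.033715
(b) Darcy-Weisbach: ΔP = f·(L/D)·½ρV²/1000 = 0.033715·(88/0.081)·½·1.225·1.41²/1000 = 0.0446 kPa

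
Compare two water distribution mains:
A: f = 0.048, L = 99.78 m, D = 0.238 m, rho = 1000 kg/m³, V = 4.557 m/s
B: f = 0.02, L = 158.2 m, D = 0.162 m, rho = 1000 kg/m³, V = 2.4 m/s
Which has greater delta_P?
delta_P(A) = 208.9 kPa, delta_P(B) = 56.25 kPa. Answer: A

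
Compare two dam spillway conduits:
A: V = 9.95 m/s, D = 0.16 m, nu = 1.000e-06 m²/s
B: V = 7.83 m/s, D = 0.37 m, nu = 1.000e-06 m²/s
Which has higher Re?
Re(A) = 1.592e+06, Re(B) = 2.897e+06. Answer: B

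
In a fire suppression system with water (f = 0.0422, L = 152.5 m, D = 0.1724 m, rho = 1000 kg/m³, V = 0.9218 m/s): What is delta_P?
Formula: \Delta P = f \frac{L}{D} \frac{\rho V^2}{2}
delta_P = 0.0422·(152.5/0.1724)·0.5·1000·0.9218²/1000 = 15.86 kPa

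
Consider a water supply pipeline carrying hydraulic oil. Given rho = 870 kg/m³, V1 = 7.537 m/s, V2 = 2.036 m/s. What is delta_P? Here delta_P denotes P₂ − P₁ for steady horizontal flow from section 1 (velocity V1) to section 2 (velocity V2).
Formula: \Delta P = \frac{1}{2} \rho (V_1^2 - V_2^2)
delta_P = 0.5·870·(7.537² − 2.036²)/1000 = 22.91 kPa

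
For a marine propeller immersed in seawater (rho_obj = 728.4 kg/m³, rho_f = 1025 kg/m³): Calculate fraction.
Formula: f_{sub} = \frac{\rho_{obj}}{\rho_f}
fraction = 728.4/1025 = 0.7106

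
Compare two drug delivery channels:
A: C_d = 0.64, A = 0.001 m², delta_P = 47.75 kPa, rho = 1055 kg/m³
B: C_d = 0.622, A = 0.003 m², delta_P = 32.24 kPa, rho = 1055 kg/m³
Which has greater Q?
Q(A) = 6.089 L/s, Q(B) = 14.59 L/s. Answer: B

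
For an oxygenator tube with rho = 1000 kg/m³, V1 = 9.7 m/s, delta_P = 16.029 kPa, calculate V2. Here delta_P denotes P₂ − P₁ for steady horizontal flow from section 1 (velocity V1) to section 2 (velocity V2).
Formula: \Delta P = \frac{1}{2} \rho (V_1^2 - V_2^2)
Substituting knowns: 16.029 = 0.5·1000·(9.7² − V2²)/1000
Solving for V2: V2 = √(9.7² − 2·(16.029·1000)/1000) = 7.876 m/s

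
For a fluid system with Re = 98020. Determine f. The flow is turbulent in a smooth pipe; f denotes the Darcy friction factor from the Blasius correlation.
Formula: f = \frac{0.316}{Re^{0.25}}
f = 0.316/98020^0.25 = 0.01786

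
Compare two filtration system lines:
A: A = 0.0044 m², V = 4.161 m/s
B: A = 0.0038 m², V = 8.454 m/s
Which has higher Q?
Q(A) = 18.31 L/s, Q(B) = 32.13 L/s. Answer: B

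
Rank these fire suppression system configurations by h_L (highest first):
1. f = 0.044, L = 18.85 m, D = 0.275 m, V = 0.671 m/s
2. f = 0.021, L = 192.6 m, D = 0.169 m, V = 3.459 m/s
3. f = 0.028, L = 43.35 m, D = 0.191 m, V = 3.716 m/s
Case 1: h_L = 0.06921 m
Case 2: h_L = 14.59 m
Case 3: h_L = 4.473 m
Ranking (highest first): 2, 3, 1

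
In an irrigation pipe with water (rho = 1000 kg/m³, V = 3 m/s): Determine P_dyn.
Formula: P_{dyn} = \frac{1}{2} \rho V^2
P_dyn = 0.5·1000·3²/1000 = 4.5 kPa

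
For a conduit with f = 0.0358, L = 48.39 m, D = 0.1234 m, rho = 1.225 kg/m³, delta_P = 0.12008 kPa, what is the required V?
Formula: \Delta P = f \frac{L}{D} \frac{\rho V^2}{2}
Substituting knowns: 0.12008 = 0.0358·(48.39/0.1234)·0.5·1.225·V²/1000
Solving for V: V = √((0.12008·1000)/(0.0358·(48.39/0.1234)·0.5·1.225)) = 3.737 m/s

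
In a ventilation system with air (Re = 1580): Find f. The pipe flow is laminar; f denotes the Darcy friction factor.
Formula: f = \frac{64}{Re}
f = 64/1580 = 0.04051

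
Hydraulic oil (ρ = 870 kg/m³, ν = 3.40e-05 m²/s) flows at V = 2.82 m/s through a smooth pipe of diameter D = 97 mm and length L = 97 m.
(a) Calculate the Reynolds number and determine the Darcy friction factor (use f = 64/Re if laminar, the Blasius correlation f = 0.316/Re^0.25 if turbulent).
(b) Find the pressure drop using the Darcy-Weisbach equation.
(a) Re = V·D/ν = 2.82·0.097/3.40e-05 = 8045.3 → turbulent (Re > 4000); f = 0.316/Re^0.25 = 0.316/8045.3^0.25 = 0.033366
(b) Darcy-Weisbach: ΔP = f·(L/D)·½ρV²/1000 = 0.033366·(97/0.097)·½·870·2.82²/1000 = 115.4 kPa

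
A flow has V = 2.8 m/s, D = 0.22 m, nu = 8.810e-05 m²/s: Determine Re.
Formula: Re = \frac{V D}{\nu}
Re = 2.8·0.22/8.810e-05 = 6992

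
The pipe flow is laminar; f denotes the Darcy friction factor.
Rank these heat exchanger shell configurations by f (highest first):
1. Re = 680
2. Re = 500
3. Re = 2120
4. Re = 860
Case 1: f = 0.09412
Case 2: f = 0.128
Case 3: f = 0.03019
Case 4: f = 0.07442
Ranking (highest first): 2, 1, 4, 3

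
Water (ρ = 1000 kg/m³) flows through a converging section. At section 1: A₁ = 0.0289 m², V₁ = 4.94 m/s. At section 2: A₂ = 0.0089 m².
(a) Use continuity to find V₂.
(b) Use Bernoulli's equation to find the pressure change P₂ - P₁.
(a) Continuity: A₁V₁=A₂V₂ -> V₂=A₁V₁/A₂=0.0289*4.94/0.0089=16.04 m/s
(b) Bernoulli: P₂-P₁=0.5*rho*(V₁^2-V₂^2)/1000=0.5*1000*(4.94^2-16.04^2)/1000=-116.4 kPa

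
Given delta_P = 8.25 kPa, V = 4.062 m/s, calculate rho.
Formula: V = \sqrt{\frac{2 \Delta P}{\rho}}
Substituting knowns: 4.062 = √(2·(8.25·1000)/rho)
Solving for rho: rho = 2·(8.25·1000)/4.062² = 1000 kg/m³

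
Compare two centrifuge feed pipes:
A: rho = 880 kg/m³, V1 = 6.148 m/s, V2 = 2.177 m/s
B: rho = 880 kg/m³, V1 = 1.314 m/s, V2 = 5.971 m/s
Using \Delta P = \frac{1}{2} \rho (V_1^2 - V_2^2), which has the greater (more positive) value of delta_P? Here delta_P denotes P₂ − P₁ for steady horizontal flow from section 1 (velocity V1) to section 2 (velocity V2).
delta_P(A) = 14.55 kPa, delta_P(B) = -14.93 kPa. Answer: A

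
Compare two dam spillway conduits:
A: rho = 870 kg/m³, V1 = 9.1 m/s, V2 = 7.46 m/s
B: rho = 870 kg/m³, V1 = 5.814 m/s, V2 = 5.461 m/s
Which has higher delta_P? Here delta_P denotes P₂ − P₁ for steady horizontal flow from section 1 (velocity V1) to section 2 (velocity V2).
delta_P(A) = 11.81 kPa, delta_P(B) = 1.731 kPa. Answer: A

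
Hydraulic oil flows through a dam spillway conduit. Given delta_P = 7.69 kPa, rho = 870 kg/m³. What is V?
Formula: V = \sqrt{\frac{2 \Delta P}{\rho}}
V = √(2·(7.69·1000)/870) = 4.205 m/s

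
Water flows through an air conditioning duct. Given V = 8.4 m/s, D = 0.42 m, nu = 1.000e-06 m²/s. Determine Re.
Formula: Re = \frac{V D}{\nu}
Re = 8.4·0.42/1.000e-06 = 3.528e+06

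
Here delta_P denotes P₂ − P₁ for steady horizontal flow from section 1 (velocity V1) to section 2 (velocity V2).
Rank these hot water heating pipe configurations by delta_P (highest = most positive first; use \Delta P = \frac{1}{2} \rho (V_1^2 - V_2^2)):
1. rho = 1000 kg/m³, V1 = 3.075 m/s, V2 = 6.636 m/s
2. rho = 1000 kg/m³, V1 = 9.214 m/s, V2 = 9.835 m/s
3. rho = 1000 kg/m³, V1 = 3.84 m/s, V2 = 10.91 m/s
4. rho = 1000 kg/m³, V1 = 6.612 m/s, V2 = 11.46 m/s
Case 1: delta_P = -17.29 kPa
Case 2: delta_P = -5.915 kPa
Case 3: delta_P = -52.14 kPa
Case 4: delta_P = -43.81 kPa
Ranking (highest first): 2, 1, 4, 3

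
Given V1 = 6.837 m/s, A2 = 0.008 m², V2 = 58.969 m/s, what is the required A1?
Formula: V_2 = \frac{A_1 V_1}{A_2}
Substituting knowns: 58.969 = A1·6.837/0.008
Solving for A1: A1 = 58.969·0.008/6.837 = 0.069 m²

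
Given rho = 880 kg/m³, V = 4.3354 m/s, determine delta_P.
Formula: V = \sqrt{\frac{2 \Delta P}{\rho}}
Substituting knowns: 4.3354 = √(2·(delta_P·1000)/880)
Solving for delta_P: delta_P = 4.3354²·880/2/1000 = 8.27 kPa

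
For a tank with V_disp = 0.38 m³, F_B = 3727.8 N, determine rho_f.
Formula: F_B = \rho_f g V_{disp}
Substituting knowns: 3727.8 = rho_f·9.81·0.38
Solving for rho_f: rho_f = 3727.8/(9.81·0.38) = 1000 kg/m³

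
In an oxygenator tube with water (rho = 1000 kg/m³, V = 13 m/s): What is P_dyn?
Formula: P_{dyn} = \frac{1}{2} \rho V^2
P_dyn = 0.5·1000·13²/1000 = 84.5 kPa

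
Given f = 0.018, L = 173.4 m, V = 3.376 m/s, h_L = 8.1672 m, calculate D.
Formula: h_L = f \frac{L}{D} \frac{V^2}{2g}
Substituting knowns: 8.1672 = 0.018·(173.4/D)·3.376²/(2·9.81)
Solving for D: D = 0.018·173.4·3.376²/(2·9.81·8.1672) = 0.222 m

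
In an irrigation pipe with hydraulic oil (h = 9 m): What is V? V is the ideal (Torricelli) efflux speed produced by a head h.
Formula: V = \sqrt{2 g h}
V = √(2·9.81·9) = 13.29 m/s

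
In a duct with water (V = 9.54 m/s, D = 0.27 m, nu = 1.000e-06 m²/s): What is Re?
Formula: Re = \frac{V D}{\nu}
Re = 9.54·0.27/1.000e-06 = 2.576e+06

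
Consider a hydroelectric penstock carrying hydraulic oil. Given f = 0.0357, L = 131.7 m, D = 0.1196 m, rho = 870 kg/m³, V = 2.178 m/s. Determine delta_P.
Formula: \Delta P = f \frac{L}{D} \frac{\rho V^2}{2}
delta_P = 0.0357·(131.7/0.1196)·0.5·870·2.178²/1000 = 81.12 kPa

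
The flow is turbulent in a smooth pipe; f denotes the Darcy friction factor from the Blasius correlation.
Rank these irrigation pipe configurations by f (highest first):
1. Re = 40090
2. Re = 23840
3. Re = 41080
Case 1: f = 0.02233
Case 2: f = 0.02543
Case 3: f = 0.0222
Ranking (highest first): 2, 1, 3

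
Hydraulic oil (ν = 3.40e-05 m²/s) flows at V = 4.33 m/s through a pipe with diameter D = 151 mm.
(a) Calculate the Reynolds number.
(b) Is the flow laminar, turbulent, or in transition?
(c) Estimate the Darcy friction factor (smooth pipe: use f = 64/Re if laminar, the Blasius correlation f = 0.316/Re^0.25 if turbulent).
(a) Re = V·D/ν = 4.33·0.151/3.40e-05 = 19230
(b) Flow regime: turbulent (Re > 4000)
(c) Friction factor: f = 0.316/Re^0.25 = 0.316/19230^0.25 = 0.02683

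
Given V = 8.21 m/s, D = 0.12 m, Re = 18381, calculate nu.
Formula: Re = \frac{V D}{\nu}
Substituting knowns: 18381 = 8.21·0.12/nu
Solving for nu: nu = 8.21·0.12/18381 = 5.360e-05 m²/s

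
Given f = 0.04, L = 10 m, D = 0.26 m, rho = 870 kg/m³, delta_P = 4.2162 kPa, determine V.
Formula: \Delta P = f \frac{L}{D} \frac{\rho V^2}{2}
Substituting knowns: 4.2162 = 0.04·(10/0.26)·0.5·870·V²/1000
Solving for V: V = √((4.2162·1000)/(0.04·(10/0.26)·0.5·870)) = 2.51 m/s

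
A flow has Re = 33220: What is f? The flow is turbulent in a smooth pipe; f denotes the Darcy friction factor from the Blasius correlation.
Formula: f = \frac{0.316}{Re^{0.25}}
f = 0.316/33220^0.25 = 0.02341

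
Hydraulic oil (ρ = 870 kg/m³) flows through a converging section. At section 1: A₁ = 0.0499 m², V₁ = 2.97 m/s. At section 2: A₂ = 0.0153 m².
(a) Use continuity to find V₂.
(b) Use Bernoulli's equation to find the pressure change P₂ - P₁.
(a) Continuity: A₁V₁=A₂V₂ -> V₂=A₁V₁/A₂=0.0499*2.97/0.0153=9.69 m/s
(b) Bernoulli: P₂-P₁=0.5*rho*(V₁^2-V₂^2)/1000=0.5*870*(2.97^2-9.69^2)/1000=-37.01 kPa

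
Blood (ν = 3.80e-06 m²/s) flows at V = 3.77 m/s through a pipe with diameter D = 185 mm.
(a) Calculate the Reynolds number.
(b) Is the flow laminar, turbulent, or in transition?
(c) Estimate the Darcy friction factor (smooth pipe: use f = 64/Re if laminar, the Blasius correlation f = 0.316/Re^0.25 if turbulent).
(a) Re = V·D/ν = 3.77·0.185/3.80e-06 = 183540
(b) Flow regime: turbulent (Re > 4000)
(c) Friction factor: f = 0.316/Re^0.25 = 0.316/183540^0.25 = 0.01527 (Blasius is strictly valid for Re ≲ 1e5; used here as the smooth-pipe estimate the problem specifies)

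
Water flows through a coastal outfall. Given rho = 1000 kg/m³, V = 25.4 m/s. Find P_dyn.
Formula: P_{dyn} = \frac{1}{2} \rho V^2
P_dyn = 0.5·1000·25.4²/1000 = 322.6 kPa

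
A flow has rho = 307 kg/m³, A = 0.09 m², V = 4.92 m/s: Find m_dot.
Formula: \dot{m} = \rho A V
m_dot = 307·0.09·4.92 = 135.9 kg/s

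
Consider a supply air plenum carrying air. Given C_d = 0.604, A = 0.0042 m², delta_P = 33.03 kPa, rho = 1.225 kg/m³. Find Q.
Formula: Q = C_d A \sqrt{\frac{2 \Delta P}{\rho}}
Q = 0.604·0.0042·√(2·(33.03·1000)/1.225)·1000 = 589.1 L/s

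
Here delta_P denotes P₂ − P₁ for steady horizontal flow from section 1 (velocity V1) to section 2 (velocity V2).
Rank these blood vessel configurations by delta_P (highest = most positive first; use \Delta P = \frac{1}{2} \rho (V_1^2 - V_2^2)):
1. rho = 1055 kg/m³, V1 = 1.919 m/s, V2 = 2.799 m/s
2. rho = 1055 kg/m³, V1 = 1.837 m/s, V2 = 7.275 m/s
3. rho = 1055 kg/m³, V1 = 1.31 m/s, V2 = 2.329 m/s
Case 1: delta_P = -2.19 kPa
Case 2: delta_P = -26.14 kPa
Case 3: delta_P = -1.956 kPa
Ranking (highest first): 3, 1, 2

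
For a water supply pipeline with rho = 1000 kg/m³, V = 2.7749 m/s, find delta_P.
Formula: V = \sqrt{\frac{2 \Delta P}{\rho}}
Substituting knowns: 2.7749 = √(2·(delta_P·1000)/1000)
Solving for delta_P: delta_P = 2.7749²·1000/2/1000 = 3.85 kPa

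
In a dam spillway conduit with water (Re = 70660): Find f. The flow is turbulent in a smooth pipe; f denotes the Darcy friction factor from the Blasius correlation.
Formula: f = \frac{0.316}{Re^{0.25}}
f = 0.316/70660^0.25 = 0.01938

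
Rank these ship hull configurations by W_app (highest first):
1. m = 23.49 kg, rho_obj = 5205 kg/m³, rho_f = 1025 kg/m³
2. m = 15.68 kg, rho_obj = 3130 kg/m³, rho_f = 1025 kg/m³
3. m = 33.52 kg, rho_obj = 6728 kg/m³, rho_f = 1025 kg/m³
Case 1: W_app = 185.1 N
Case 2: W_app = 103.4 N
Case 3: W_app = 278.7 N
Ranking (highest first): 3, 1, 2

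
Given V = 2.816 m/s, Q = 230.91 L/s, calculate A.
Formula: Q = A V
Substituting knowns: 230.91 = A·2.816·1000
Solving for A: A = (230.91/1000)/2.816 = 0.082 m²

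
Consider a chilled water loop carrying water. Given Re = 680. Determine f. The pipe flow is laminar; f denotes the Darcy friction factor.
Formula: f = \frac{64}{Re}
f = 64/680 = 0.09412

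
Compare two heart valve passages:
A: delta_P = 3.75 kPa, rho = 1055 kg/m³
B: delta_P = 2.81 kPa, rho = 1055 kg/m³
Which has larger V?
V(A) = 2.666 m/s, V(B) = 2.308 m/s. Answer: A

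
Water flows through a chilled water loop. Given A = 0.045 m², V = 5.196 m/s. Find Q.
Formula: Q = A V
Q = 0.045·5.196·1000 = 233.8 L/s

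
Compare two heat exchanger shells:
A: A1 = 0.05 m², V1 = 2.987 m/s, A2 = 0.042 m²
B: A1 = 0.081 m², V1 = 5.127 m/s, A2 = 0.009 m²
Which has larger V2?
V2(A) = 3.556 m/s, V2(B) = 46.14 m/s. Answer: B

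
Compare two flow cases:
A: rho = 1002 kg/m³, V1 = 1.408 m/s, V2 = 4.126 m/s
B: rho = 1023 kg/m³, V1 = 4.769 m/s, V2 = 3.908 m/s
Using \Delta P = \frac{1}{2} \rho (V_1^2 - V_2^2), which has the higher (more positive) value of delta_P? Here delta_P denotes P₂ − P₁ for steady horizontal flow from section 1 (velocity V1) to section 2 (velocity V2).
delta_P(A) = -7.536 kPa, delta_P(B) = 3.821 kPa. Answer: B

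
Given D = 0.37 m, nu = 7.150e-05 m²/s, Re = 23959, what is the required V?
Formula: Re = \frac{V D}{\nu}
Substituting knowns: 23959 = V·0.37/7.150e-05
Solving for V: V = 23959·7.150e-05/0.37 = 4.63 m/s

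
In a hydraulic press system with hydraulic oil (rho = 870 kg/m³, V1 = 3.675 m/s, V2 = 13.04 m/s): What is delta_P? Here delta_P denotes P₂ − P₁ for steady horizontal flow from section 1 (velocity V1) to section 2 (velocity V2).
Formula: \Delta P = \frac{1}{2} \rho (V_1^2 - V_2^2)
delta_P = 0.5·870·(3.675² − 13.04²)/1000 = -68.09 kPa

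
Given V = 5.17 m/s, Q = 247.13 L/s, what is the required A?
Formula: Q = A V
Substituting knowns: 247.13 = A·5.17·1000
Solving for A: A = (247.13/1000)/5.17 = 0.0478 m²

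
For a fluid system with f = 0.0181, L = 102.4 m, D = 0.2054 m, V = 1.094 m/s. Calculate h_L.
Formula: h_L = f \frac{L}{D} \frac{V^2}{2g}
h_L = 0.0181·(102.4/0.2054)·1.094²/(2·9.81) = 0.5504 m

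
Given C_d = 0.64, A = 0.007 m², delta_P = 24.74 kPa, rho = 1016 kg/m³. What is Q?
Formula: Q = C_d A \sqrt{\frac{2 \Delta P}{\rho}}
Q = 0.64·0.007·√(2·(24.74·1000)/1016)·1000 = 31.26 L/s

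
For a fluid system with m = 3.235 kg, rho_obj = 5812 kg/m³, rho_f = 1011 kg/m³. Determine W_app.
Formula: W_{app} = mg\left(1 - \frac{\rho_f}{\rho_{obj}}\right)
W_app = 3.235·9.81·(1 − 1011/5812) = 26.21 N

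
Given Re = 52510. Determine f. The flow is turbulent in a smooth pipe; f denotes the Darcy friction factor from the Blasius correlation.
Formula: f = \frac{0.316}{Re^{0.25}}
f = 0.316/52510^0.25 = 0.02088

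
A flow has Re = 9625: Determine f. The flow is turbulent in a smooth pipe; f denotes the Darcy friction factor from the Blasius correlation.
Formula: f = \frac{0.316}{Re^{0.25}}
f = 0.316/9625^0.25 = 0.0319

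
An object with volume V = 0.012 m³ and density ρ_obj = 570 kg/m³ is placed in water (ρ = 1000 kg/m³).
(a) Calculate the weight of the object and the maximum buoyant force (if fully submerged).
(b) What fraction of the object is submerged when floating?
(a) W=rho_obj*g*V=570*9.81*0.012=67.1 N; F_B(max)=rho*g*V=1000*9.81*0.012=117.7 N
(b) Floating fraction=rho_obj/rho=570/1000=0.570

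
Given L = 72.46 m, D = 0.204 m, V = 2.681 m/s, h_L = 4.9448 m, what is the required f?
Formula: h_L = f \frac{L}{D} \frac{V^2}{2g}
Substituting knowns: 4.9448 = f·(72.46/0.204)·2.681²/(2·9.81)
Solving for f: f = 4.9448·2·9.81/((72.46/0.204)·2.681²) = 0.038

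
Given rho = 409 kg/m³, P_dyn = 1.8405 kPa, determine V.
Formula: P_{dyn} = \frac{1}{2} \rho V^2
Substituting knowns: 1.8405 = 0.5·409·V²/1000
Solving for V: V = √(2·(1.8405·1000)/409) = 3 m/s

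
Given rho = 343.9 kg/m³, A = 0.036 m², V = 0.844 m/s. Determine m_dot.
Formula: \dot{m} = \rho A V
m_dot = 343.9·0.036·0.844 = 10.45 kg/s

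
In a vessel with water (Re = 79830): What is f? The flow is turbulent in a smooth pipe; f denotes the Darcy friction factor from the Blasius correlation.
Formula: f = \frac{0.316}{Re^{0.25}}
f = 0.316/79830^0.25 = 0.0188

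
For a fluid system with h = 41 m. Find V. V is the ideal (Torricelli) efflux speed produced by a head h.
Formula: V = \sqrt{2 g h}
V = √(2·9.81·41) = 28.36 m/s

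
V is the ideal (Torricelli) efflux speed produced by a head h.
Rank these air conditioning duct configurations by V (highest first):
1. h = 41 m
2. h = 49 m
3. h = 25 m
Case 1: V = 28.36 m/s
Case 2: V = 31.01 m/s
Case 3: V = 22.15 m/s
Ranking (highest first): 2, 1, 3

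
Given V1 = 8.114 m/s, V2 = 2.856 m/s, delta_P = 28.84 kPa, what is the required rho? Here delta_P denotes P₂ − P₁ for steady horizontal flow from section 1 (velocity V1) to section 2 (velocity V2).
Formula: \Delta P = \frac{1}{2} \rho (V_1^2 - V_2^2)
Substituting knowns: 28.84 = 0.5·rho·(8.114² − 2.856²)/1000
Solving for rho: rho = 2·(28.84·1000)/(8.114² − 2.856²) = 1000 kg/m³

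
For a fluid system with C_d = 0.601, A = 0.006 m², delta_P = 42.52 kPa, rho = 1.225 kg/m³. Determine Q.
Formula: Q = C_d A \sqrt{\frac{2 \Delta P}{\rho}}
Q = 0.601·0.006·√(2·(42.52·1000)/1.225)·1000 = 950.1 L/s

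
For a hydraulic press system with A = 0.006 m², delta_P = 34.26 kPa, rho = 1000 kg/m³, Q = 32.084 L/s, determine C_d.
Formula: Q = C_d A \sqrt{\frac{2 \Delta P}{\rho}}
Substituting knowns: 32.084 = C_d·0.006·√(2·(34.26·1000)/1000)·1000
Solving for C_d: C_d = (32.084/1000)/(0.006·√(2·(34.26·1000)/1000)) = 0.646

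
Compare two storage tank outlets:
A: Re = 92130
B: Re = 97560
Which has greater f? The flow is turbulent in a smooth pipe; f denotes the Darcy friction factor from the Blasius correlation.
f(A) = 0.01814, f(B) = 0.01788. Answer: A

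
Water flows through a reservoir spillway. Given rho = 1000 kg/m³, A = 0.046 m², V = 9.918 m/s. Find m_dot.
Formula: \dot{m} = \rho A V
m_dot = 1000·0.046·9.918 = 456.2 kg/s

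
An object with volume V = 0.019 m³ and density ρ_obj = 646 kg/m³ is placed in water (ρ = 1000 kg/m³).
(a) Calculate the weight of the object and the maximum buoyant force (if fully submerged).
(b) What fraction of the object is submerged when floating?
(a) W=rho_obj*g*V=646*9.81*0.019=120.4 N; F_B(max)=rho*g*V=1000*9.81*0.019=186.4 N
(b) Floating fraction=rho_obj/rho=646/1000=0.646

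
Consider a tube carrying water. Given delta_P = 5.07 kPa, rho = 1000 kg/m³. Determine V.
Formula: V = \sqrt{\frac{2 \Delta P}{\rho}}
V = √(2·(5.07·1000)/1000) = 3.184 m/s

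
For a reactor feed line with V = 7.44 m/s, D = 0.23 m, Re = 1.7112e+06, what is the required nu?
Formula: Re = \frac{V D}{\nu}
Substituting knowns: 1.7112e+06 = 7.44·0.23/nu
Solving for nu: nu = 7.44·0.23/1.7112e+06 = 1.000e-06 m²/s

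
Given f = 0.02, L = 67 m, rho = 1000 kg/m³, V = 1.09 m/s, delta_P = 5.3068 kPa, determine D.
Formula: \Delta P = f \frac{L}{D} \frac{\rho V^2}{2}
Substituting knowns: 5.3068 = 0.02·(67/D)·0.5·1000·1.09²/1000
Solving for D: D = 0.02·67·0.5·1000·1.09²/(5.3068·1000) = 0.15 m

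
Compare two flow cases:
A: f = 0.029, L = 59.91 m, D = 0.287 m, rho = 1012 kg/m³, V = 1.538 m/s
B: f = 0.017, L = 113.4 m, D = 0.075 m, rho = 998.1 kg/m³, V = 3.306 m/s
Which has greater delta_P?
delta_P(A) = 7.246 kPa, delta_P(B) = 140.2 kPa. Answer: B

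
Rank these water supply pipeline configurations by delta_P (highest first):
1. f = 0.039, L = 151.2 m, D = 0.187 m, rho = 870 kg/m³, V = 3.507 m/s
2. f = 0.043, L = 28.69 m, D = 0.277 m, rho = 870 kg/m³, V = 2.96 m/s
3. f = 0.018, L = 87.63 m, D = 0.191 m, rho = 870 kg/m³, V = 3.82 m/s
Case 1: delta_P = 168.7 kPa
Case 2: delta_P = 16.97 kPa
Case 3: delta_P = 52.42 kPa
Ranking (highest first): 1, 3, 2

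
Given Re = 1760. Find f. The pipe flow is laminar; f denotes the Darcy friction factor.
Formula: f = \frac{64}{Re}
f = 64/1760 = 0.03636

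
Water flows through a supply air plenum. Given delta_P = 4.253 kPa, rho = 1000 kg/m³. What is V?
Formula: V = \sqrt{\frac{2 \Delta P}{\rho}}
V = √(2·(4.253·1000)/1000) = 2.917 m/s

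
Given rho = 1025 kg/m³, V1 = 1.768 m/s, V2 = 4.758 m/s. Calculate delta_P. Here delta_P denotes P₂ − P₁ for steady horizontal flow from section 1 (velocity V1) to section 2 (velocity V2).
Formula: \Delta P = \frac{1}{2} \rho (V_1^2 - V_2^2)
delta_P = 0.5·1025·(1.768² − 4.758²)/1000 = -10 kPa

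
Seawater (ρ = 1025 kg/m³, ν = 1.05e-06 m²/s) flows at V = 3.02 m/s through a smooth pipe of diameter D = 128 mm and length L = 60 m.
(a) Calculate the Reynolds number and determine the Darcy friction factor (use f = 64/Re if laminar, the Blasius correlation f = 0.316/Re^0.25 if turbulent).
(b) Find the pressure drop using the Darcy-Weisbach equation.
(a) Re = V·D/ν = 3.02·0.128/1.05e-06 = 368150 → turbulent (Re > 4000); f = 0.316/Re^0.25 = 0.316/368150^0.25 = 0.012829 (Blasius is strictly valid for Re ≲ 1e5; used here as the smooth-pipe estimate the problem specifies)
(b) Darcy-Weisbach: ΔP = f·(L/D)·½ρV²/1000 = 0.012829·(60/0.128)·½·1025·3.02²/1000 = 28.11 kPa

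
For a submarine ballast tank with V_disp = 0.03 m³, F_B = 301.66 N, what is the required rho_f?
Formula: F_B = \rho_f g V_{disp}
Substituting knowns: 301.66 = rho_f·9.81·0.03
Solving for rho_f: rho_f = 301.66/(9.81·0.03) = 1025 kg/m³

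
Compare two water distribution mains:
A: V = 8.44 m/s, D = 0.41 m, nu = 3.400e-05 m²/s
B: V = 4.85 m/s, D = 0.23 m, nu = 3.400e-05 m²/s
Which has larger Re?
Re(A) = 101776, Re(B) = 32809. Answer: A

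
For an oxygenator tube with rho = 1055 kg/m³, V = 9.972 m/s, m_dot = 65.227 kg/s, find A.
Formula: \dot{m} = \rho A V
Substituting knowns: 65.227 = 1055·A·9.972
Solving for A: A = 65.227/(1055·9.972) = 0.0062 m²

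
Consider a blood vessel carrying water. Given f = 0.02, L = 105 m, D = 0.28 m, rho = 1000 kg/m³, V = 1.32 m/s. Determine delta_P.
Formula: \Delta P = f \frac{L}{D} \frac{\rho V^2}{2}
delta_P = 0.02·(105/0.28)·0.5·1000·1.32²/1000 = 6.534 kPa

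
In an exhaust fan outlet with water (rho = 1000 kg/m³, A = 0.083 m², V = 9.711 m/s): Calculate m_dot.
Formula: \dot{m} = \rho A V
m_dot = 1000·0.083·9.711 = 806 kg/s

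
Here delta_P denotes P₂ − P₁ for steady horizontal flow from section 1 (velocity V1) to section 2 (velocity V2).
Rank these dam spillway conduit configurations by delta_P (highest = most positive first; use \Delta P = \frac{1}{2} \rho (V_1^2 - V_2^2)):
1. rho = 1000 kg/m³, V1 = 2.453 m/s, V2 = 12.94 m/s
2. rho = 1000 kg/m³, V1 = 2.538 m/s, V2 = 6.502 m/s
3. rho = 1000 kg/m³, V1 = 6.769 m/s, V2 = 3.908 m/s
Case 1: delta_P = -80.71 kPa
Case 2: delta_P = -17.92 kPa
Case 3: delta_P = 15.27 kPa
Ranking (highest first): 3, 2, 1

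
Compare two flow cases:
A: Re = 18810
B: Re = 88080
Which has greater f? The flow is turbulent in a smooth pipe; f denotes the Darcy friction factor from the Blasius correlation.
f(A) = 0.02698, f(B) = 0.01834. Answer: A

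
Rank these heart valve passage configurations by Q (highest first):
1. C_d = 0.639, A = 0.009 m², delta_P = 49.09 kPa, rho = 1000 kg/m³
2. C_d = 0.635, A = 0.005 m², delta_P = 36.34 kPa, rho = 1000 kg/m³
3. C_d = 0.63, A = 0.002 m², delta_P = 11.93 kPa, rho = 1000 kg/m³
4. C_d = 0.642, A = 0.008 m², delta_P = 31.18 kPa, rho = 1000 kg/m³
Case 1: Q = 56.98 L/s
Case 2: Q = 27.07 L/s
Case 3: Q = 6.155 L/s
Case 4: Q = 40.56 L/s
Ranking (highest first): 1, 4, 2, 3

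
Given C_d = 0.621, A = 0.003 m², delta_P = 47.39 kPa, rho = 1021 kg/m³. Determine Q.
Formula: Q = C_d A \sqrt{\frac{2 \Delta P}{\rho}}
Q = 0.621·0.003·√(2·(47.39·1000)/1021)·1000 = 17.95 L/s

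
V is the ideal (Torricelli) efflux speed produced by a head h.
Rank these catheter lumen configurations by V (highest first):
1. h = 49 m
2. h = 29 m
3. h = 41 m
Case 1: V = 31.01 m/s
Case 2: V = 23.85 m/s
Case 3: V = 28.36 m/s
Ranking (highest first): 1, 3, 2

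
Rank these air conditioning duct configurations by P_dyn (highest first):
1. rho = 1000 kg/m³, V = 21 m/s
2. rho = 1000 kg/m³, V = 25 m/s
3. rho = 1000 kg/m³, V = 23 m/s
Case 1: P_dyn = 220.5 kPa
Case 2: P_dyn = 312.5 kPa
Case 3: P_dyn = 264.5 kPa
Ranking (highest first): 2, 3, 1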